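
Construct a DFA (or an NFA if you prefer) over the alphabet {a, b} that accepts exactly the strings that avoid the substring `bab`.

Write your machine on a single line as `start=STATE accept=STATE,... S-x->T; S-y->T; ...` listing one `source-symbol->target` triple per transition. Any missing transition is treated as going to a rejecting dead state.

This is the complement of 'contains `bab`'. Use the same substring-matching states — S0 through S3 holding how much of `bab` has just been matched — but flip the accepting set: everything except the trap S3 accepts.
4 states suffice.
        a   b  
>* S0   S0  S1 
 * S1   S2  S1 
 * S2   S0  S3 
   S3   S3  S3 
(> = start, * = accepting)

start=S0; accept=S0,S1,S2; S0-a->S0; S0-b->S1; S1-a->S2; S1-b->S1; S2-a->S0; S2-b->S3; S3-a->S3; S3-b->S3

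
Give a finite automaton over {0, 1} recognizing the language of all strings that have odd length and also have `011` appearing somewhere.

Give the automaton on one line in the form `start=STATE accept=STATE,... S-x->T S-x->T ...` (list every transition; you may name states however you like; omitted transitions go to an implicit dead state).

start=q0 accept=q6 q0-0->q1 q0-1->q2 q1-0->q3 q1-1->q4 q2-0->q3 q2-1->q0 q3-0->q1 q3-1->q5 q4-0->q1 q4-1->q6 q5-0->q3 q5-1->q7 q6-0->q7 q6-1->q7 q7-0->q6 q7-1->q6

Run two small machines in parallel and take their product. The first has 2 states tracking the input length modulo 2; the second has 4 states tracking whether and how much of `011` has been seen. A product state is a pair (one from each), accepting exactly when both do.
        0   1  
>  q0   q1  q2 
   q1   q3  q4 
   q2   q3  q0 
   q3   q1  q5 
   q4   q1  q6 
   q5   q3  q7 
 * q6   q7  q7 
   q7   q6  q6 
(> = start, * = accepting)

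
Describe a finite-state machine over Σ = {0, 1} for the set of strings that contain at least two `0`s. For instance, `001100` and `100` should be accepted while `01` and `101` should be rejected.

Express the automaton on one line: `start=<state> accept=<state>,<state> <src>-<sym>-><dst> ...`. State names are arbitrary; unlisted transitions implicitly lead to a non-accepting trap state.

start=s0 accept=s2,s3 s0-0->s1 s0-1->s0 s1-0->s2 s1-1->s1 s2-0->s3 s2-1->s2 s3-0->s3 s3-1->s3

Count `0`s, saturating at 3: states s0 through s2 mean 0 through 2 `0`s seen; s3 means more than 2. Each `0` increments (capped at s3); other symbols loop. Accept from {s2, s3}.
With 4 states:
        0   1  
>  s0   s1  s0 
   s1   s2  s1 
 * s2   s3  s2 
 * s3   s3  s3 
(> = start, * = accepting)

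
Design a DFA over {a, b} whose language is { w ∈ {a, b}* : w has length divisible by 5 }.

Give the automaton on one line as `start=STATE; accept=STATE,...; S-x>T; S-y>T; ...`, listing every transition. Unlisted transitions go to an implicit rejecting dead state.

start=q0; accept=q0; q0-a>q1; q0-b>q1; q1-a>q2; q1-b>q2; q2-a>q3; q2-b>q3; q3-a>q4; q3-b>q4; q4-a>q0; q4-b>q0

Only the length mod 5 matters, so use a 5-cycle: from any state, every input symbol moves to the next state, wrapping q4 back to q0. Mark q0 accepting.
5 states suffice.
        a   b  
>* q0   q1  q1 
   q1   q2  q2 
   q2   q3  q3 
   q3   q4  q4 
   q4   q0  q0 
(> = start, * = accepting)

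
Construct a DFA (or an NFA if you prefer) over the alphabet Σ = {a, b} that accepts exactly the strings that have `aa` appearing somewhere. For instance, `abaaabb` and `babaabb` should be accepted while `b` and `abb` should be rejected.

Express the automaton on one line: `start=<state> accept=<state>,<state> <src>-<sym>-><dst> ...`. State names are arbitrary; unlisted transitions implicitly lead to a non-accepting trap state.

States q0..q1 record the length of the longest prefix of `aa` that matches the current input suffix. Reaching q2 means `aa` has been seen, and we stay there forever. Accept from q2.
A 3-state machine:
        a   b  
>  q0   q1  q0 
   q1   q2  q0 
 * q2   q2  q2 
(> = start, * = accepting)

start=q0 accept=q2 q0-a->q1 q0-b->q0 q1-a->q2 q1-b->q0 q2-a->q2 q2-b->q2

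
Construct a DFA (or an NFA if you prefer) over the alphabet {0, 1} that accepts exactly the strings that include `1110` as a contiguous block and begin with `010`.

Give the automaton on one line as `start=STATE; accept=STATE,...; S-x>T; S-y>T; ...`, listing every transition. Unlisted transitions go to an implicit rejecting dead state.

start=q0; accept=q12; q0-0>q1; q0-1>q2; q1-0>q3; q1-1>q4; q2-0>q3; q2-1>q5; q3-0>q3; q3-1>q2; q4-0>q6; q4-1>q5; q5-0>q3; q5-1>q7; q6-0>q6; q6-1>q8; q7-0>q9; q7-1>q7; q8-0>q6; q8-1>q10; q9-0>q9; q9-1>q9; q10-0>q6; q10-1>q11; q11-0>q12; q11-1>q11; q12-0>q12; q12-1>q12

Build one automaton per condition and run them in lockstep. One (5 states) tracks whether and how much of `1110` has been seen; the other (5 states) tracks whether the input so far still matches the prefix `010`. Each combined state is a pair, one component from each; accept when both components accept.
          0    1  
>  q0     q1   q2 
   q1     q3   q4 
   q2     q3   q5 
   q3     q3   q2 
   q4     q6   q5 
   q5     q3   q7 
   q6     q6   q8 
   q7     q9   q7 
   q8     q6  q10 
   q9     q9   q9 
   q10    q6  q11 
   q11   q12  q11 
 * q12   q12  q12 
(> = start, * = accepting)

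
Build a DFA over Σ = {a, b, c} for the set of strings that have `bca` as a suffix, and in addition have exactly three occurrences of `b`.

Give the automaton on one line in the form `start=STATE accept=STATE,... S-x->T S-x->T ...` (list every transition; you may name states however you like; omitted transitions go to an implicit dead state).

start=s0 accept=s6 s0-a->s0 s0-b->s1 s0-c->s0 s1-a->s1 s1-b->s2 s1-c->s1 s2-a->s2 s2-b->s3 s2-c->s2 s3-a->s4 s3-b->s4 s3-c->s5 s4-a->s4 s4-b->s4 s4-c->s4 s5-a->s6 s5-b->s4 s5-c->s4 s6-a->s4 s6-b->s4 s6-c->s4

Build one automaton per condition and run them in lockstep. One (4 states) tracks how much of the suffix `bca` has currently been matched; the other (5 states) tracks the count of `b`s, saturating at 4. Each combined state is a pair, one component from each; accept when both components accept. Equivalent product states are then merged.
With 7 states:
        a   b   c  
>  s0   s0  s1  s0 
   s1   s1  s2  s1 
   s2   s2  s3  s2 
   s3   s4  s4  s5 
   s4   s4  s4  s4 
   s5   s6  s4  s4 
 * s6   s4  s4  s4 
(> = start, * = accepting)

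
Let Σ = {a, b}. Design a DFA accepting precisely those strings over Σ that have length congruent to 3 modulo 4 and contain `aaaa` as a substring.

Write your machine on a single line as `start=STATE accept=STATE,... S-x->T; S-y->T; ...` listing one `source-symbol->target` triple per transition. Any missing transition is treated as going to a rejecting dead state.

start=q0; accept=q19; q0-a->q1; q0-b->q2; q1-a->q3; q1-b->q4; q2-a->q5; q2-b->q4; q3-a->q6; q3-b->q7; q4-a->q8; q4-b->q7; q5-a->q9; q5-b->q7; q6-a->q10; q6-b->q0; q7-a->q11; q7-b->q0; q8-a->q12; q8-b->q0; q9-a->q13; q9-b->q0; q10-a->q14; q10-b->q14; q11-a->q15; q11-b->q2; q12-a->q16; q12-b->q2; q13-a->q14; q13-b->q2; q14-a->q17; q14-b->q17; q15-a->q18; q15-b->q4; q16-a->q17; q16-b->q4; q17-a->q19; q17-b->q19; q18-a->q19; q18-b->q7; q19-a->q10; q19-b->q10

Run two small machines in parallel and take their product. The first has 4 states tracking the input length modulo 4; the second has 5 states tracking whether and how much of `aaaa` has been seen. A product state is a pair (one from each), accepting exactly when both do.
A 20-state machine:
          a    b  
>  q0     q1   q2 
   q1     q3   q4 
   q2     q5   q4 
   q3     q6   q7 
   q4     q8   q7 
   q5     q9   q7 
   q6    q10   q0 
   q7    q11   q0 
   q8    q12   q0 
   q9    q13   q0 
   q10   q14  q14 
   q11   q15   q2 
   q12   q16   q2 
   q13   q14   q2 
   q14   q17  q17 
   q15   q18   q4 
   q16   q17   q4 
   q17   q19  q19 
   q18   q19   q7 
 * q19   q10  q10 
(> = start, * = accepting)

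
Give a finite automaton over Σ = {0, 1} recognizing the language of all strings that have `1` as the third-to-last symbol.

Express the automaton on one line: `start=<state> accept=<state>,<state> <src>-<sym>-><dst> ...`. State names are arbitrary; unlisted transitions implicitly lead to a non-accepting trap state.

A DFA must remember the last 3 symbols (since which symbol is third-to-last isn't known until the input ends). Use one state per possible window of the last ≤3 symbols; accept from those whose window starts with `1`.
15 states suffice.
          0    1  
>  s0     s1   s2 
   s1     s3   s4 
   s2     s5   s6 
   s3     s7   s8 
   s4     s9  s10 
   s5    s11  s12 
   s6    s13  s14 
   s7     s7   s8 
   s8     s9  s10 
   s9    s11  s12 
   s10   s13  s14 
 * s11    s7   s8 
 * s12    s9  s10 
 * s13   s11  s12 
 * s14   s13  s14 
(> = start, * = accepting)

start=s0 accept=s11,s12,s13,s14 s0-0->s1 s0-1->s2 s1-0->s3 s1-1->s4 s2-0->s5 s2-1->s6 s3-0->s7 s3-1->s8 s4-0->s9 s4-1->s10 s5-0->s11 s5-1->s12 s6-0->s13 s6-1->s14 s7-0->s7 s7-1->s8 s8-0->s9 s8-1->s10 s9-0->s11 s9-1->s12 s10-0->s13 s10-1->s14 s11-0->s7 s11-1->s8 s12-0->s9 s12-1->s10 s13-0->s11 s13-1->s12 s14-0->s13 s14-1->s14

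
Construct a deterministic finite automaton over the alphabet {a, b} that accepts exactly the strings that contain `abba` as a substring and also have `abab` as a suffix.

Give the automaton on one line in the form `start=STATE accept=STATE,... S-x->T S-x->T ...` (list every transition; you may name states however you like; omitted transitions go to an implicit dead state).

Run two small machines in parallel and take their product. The first has 5 states tracking whether and how much of `abba` has been seen; the second has 5 states tracking how much of the suffix `abab` has currently been matched. A product state is a pair (one from each), accepting exactly when both do. After merging equivalent states the machine shrinks.
With 9 states:
        a   b  
>  q0   q1  q0 
   q1   q1  q2 
   q2   q1  q3 
   q3   q4  q0 
   q4   q4  q5 
   q5   q6  q7 
   q6   q4  q8 
   q7   q4  q7 
 * q8   q6  q7 
(> = start, * = accepting)

start=q0 accept=q8 q0-a->q1 q0-b->q0 q1-a->q1 q1-b->q2 q2-a->q1 q2-b->q3 q3-a->q4 q3-b->q0 q4-a->q4 q4-b->q5 q5-a->q6 q5-b->q7 q6-a->q4 q6-b->q8 q7-a->q4 q7-b->q7 q8-a->q6 q8-b->q7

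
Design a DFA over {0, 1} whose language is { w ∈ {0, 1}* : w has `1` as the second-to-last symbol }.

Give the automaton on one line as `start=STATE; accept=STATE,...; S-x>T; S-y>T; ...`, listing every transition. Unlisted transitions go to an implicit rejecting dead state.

start=s0; accept=s5,s6; s0-0>s1; s0-1>s2; s1-0>s3; s1-1>s4; s2-0>s5; s2-1>s6; s3-0>s3; s3-1>s4; s4-0>s5; s4-1>s6; s5-0>s3; s5-1>s4; s6-0>s5; s6-1>s6

Because acceptance depends on a position counted from the end, the machine has to buffer the most recent 2 symbols. Make each state the string of the last up-to-2 symbols read; on input `x` shift the window left and append `x`. Accept when the buffered window has length 2 and begins with `1`.
With 7 states:
        0   1  
>  s0   s1  s2 
   s1   s3  s4 
   s2   s5  s6 
   s3   s3  s4 
   s4   s5  s6 
 * s5   s3  s4 
 * s6   s5  s6 
(> = start, * = accepting)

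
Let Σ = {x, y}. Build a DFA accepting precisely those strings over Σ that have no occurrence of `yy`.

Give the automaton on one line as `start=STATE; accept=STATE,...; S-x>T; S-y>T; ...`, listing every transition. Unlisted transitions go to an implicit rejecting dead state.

start=A; accept=A,B; A-x>A; A-y>B; B-x>A; B-y>C; C-x>C; C-y>C

Track partial matches of the forbidden pattern `yy`. State C is a dead state reached once `yy` has occurred; every other state accepts. A means no part of `yy` is currently matched.
3 states suffice.
       x  y 
>* A   A  B 
 * B   A  C 
   C   C  C 
(> = start, * = accepting)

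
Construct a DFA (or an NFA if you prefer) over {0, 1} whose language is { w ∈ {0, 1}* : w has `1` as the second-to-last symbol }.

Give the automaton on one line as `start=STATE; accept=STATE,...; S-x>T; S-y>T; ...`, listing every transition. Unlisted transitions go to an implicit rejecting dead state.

A DFA must remember the last 2 symbols (since which symbol is second-to-last isn't known until the input ends). Use one state per possible window of the last ≤2 symbols; accept from those whose window starts with `1`.
With 7 states:
        0   1  
>  q0   q1  q2 
   q1   q3  q4 
   q2   q5  q6 
   q3   q3  q4 
   q4   q5  q6 
 * q5   q3  q4 
 * q6   q5  q6 
(> = start, * = accepting)

start=q0; accept=q5,q6; q0-0>q1; q0-1>q2; q1-0>q3; q1-1>q4; q2-0>q5; q2-1>q6; q3-0>q3; q3-1>q4; q4-0>q5; q4-1>q6; q5-0>q3; q5-1>q4; q6-0>q5; q6-1>q6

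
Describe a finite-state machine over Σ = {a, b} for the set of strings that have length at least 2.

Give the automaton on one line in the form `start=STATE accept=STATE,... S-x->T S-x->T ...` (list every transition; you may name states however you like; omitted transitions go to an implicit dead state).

Count input length up to 3: every symbol moves from q0 toward q3, which means 'more than 2' and absorbs. Accept from {q2, q3}.
4 states suffice.
        a   b  
>  q0   q1  q1 
   q1   q2  q2 
 * q2   q3  q3 
 * q3   q3  q3 
(> = start, * = accepting)

start=q0 accept=q2,q3 q0-a->q1 q0-b->q1 q1-a->q2 q1-b->q2 q2-a->q3 q2-b->q3 q3-a->q3 q3-b->q3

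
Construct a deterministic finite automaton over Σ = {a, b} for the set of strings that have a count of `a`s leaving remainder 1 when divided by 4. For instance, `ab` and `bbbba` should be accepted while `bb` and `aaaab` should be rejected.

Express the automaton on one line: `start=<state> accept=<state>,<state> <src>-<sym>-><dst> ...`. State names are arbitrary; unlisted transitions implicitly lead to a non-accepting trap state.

The only thing that matters is how many `a`s have appeared, reduced mod 4. Use one state per residue: S0 for 0, …, S3 for 3. Reading `a` moves to the next residue; anything else stays put. S1 is accepting.
        a   b  
>  S0   S1  S0 
 * S1   S2  S1 
   S2   S3  S2 
   S3   S0  S3 
(> = start, * = accepting)

start=S0 accept=S1 S0-a->S1 S0-b->S0 S1-a->S2 S1-b->S1 S2-a->S3 S2-b->S2 S3-a->S0 S3-b->S3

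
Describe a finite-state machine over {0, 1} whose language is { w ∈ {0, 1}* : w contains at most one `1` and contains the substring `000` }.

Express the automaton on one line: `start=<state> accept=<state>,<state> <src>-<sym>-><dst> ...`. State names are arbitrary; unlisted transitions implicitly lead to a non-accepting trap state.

start=s0 accept=s6,s8 s0-0->s1 s0-1->s2 s1-0->s3 s1-1->s2 s2-0->s4 s2-1->s5 s3-0->s6 s3-1->s2 s4-0->s7 s4-1->s5 s5-0->s5 s5-1->s5 s6-0->s6 s6-1->s8 s7-0->s8 s7-1->s5 s8-0->s8 s8-1->s5

Build one automaton per condition and run them in lockstep. One (3 states) tracks the count of `1`s, saturating at 2; the other (4 states) tracks whether and how much of `000` has been seen. Each combined state is a pair, one component from each; accept when both components accept. After merging equivalent states the machine shrinks.
With 9 states:
        0   1  
>  s0   s1  s2 
   s1   s3  s2 
   s2   s4  s5 
   s3   s6  s2 
   s4   s7  s5 
   s5   s5  s5 
 * s6   s6  s8 
   s7   s8  s5 
 * s8   s8  s5 
(> = start, * = accepting)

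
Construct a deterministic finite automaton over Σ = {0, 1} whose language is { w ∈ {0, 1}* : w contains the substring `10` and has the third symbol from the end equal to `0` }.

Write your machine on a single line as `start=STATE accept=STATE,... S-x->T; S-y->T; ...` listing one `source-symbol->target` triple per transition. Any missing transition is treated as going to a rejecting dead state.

start=q0; accept=q5,q8,q9,q10; q0-0->q1; q0-1->q2; q1-0->q1; q1-1->q3; q2-0->q4; q2-1->q2; q3-0->q5; q3-1->q2; q4-0->q6; q4-1->q7; q5-0->q6; q5-1->q7; q6-0->q8; q6-1->q9; q7-0->q5; q7-1->q10; q8-0->q8; q8-1->q9; q9-0->q5; q9-1->q10; q10-0->q4; q10-1->q2

Handle the two conditions separately and then intersect. One (3 states) tracks whether and how much of `10` has been seen; the other (15 states) tracks the last 3 symbols read. Each combined state is a pair, one component from each; accept when both components accept. Minimizing collapses redundant product states.
          0    1  
>  q0     q1   q2 
   q1     q1   q3 
   q2     q4   q2 
   q3     q5   q2 
   q4     q6   q7 
 * q5     q6   q7 
   q6     q8   q9 
   q7     q5  q10 
 * q8     q8   q9 
 * q9     q5  q10 
 * q10    q4   q2 
(> = start, * = accepting)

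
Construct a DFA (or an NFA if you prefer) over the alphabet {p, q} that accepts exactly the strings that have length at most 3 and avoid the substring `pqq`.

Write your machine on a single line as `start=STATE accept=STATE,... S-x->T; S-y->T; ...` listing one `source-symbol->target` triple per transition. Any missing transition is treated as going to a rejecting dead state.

start=S0; accept=S0,S1,S2,S3,S4,S5; S0-p->S1; S0-q->S2; S1-p->S3; S1-q->S4; S2-p->S3; S2-q->S3; S3-p->S5; S3-q->S5; S4-p->S5; S4-q->S6; S5-p->S6; S5-q->S6; S6-p->S6; S6-q->S6

Build one automaton per condition and run them in lockstep. The first has 5 states tracking the input length, saturating at 4; the second has 4 states tracking partial matches of the forbidden pattern `pqq`. A product state is a pair (one from each), accepting exactly when both do. Minimizing collapses redundant product states.
7 states suffice.
        p   q  
>* S0   S1  S2 
 * S1   S3  S4 
 * S2   S3  S3 
 * S3   S5  S5 
 * S4   S5  S6 
 * S5   S6  S6 
   S6   S6  S6 
(> = start, * = accepting)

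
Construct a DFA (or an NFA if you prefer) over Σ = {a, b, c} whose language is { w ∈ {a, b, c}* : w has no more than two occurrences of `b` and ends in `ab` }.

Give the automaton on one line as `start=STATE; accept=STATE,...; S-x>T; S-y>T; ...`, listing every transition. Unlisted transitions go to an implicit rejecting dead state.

start=S0; accept=S3,S6; S0-a>S1; S0-b>S2; S0-c>S0; S1-a>S1; S1-b>S3; S1-c>S0; S2-a>S4; S2-b>S5; S2-c>S2; S3-a>S4; S3-b>S5; S3-c>S2; S4-a>S4; S4-b>S6; S4-c>S2; S5-a>S7; S5-b>S8; S5-c>S5; S6-a>S7; S6-b>S8; S6-c>S5; S7-a>S7; S7-b>S9; S7-c>S5; S8-a>S10; S8-b>S8; S8-c>S8; S9-a>S10; S9-b>S8; S9-c>S8; S10-a>S10; S10-b>S9; S10-c>S8

Build one automaton per condition and run them in lockstep. One (4 states) tracks the count of `b`s, saturating at 3; the other (3 states) tracks how much of the suffix `ab` has currently been matched. Each combined state is a pair, one component from each; accept when both components accept.
11 states suffice.
          a    b    c  
>  S0     S1   S2   S0 
   S1     S1   S3   S0 
   S2     S4   S5   S2 
 * S3     S4   S5   S2 
   S4     S4   S6   S2 
   S5     S7   S8   S5 
 * S6     S7   S8   S5 
   S7     S7   S9   S5 
   S8    S10   S8   S8 
   S9    S10   S8   S8 
   S10   S10   S9   S8 
(> = start, * = accepting)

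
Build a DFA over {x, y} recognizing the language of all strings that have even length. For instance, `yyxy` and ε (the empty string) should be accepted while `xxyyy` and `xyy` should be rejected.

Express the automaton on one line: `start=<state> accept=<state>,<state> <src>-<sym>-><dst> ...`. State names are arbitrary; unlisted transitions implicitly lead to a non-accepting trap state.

Count input length modulo 2: every symbol advances one step around the cycle s0 → s1 → s0. Accept at s0.
2 states suffice.
        x   y  
>* s0   s1  s1 
   s1   s0  s0 
(> = start, * = accepting)

start=s0 accept=s0 s0-x->s1 s0-y->s1 s1-x->s0 s1-y->s0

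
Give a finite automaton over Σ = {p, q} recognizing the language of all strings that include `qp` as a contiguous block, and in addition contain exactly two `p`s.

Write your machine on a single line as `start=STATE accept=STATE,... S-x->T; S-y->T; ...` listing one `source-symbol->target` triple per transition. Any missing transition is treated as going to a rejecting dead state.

Build one automaton per condition and run them in lockstep. One (3 states) tracks whether and how much of `qp` has been seen; the other (4 states) tracks the count of `p`s, saturating at 3. Each combined state is a pair, one component from each; accept when both components accept.
          p    q  
>  s0     s1   s2 
   s1     s3   s4 
   s2     s5   s2 
   s3     s6   s7 
   s4     s8   s4 
   s5     s8   s5 
   s6     s6   s9 
   s7    s10   s7 
 * s8    s10   s8 
   s9    s10   s9 
   s10   s10  s10 
(> = start, * = accepting)

start=s0; accept=s8; s0-p->s1; s0-q->s2; s1-p->s3; s1-q->s4; s2-p->s5; s2-q->s2; s3-p->s6; s3-q->s7; s4-p->s8; s4-q->s4; s5-p->s8; s5-q->s5; s6-p->s6; s6-q->s9; s7-p->s10; s7-q->s7; s8-p->s10; s8-q->s8; s9-p->s10; s9-q->s9; s10-p->s10; s10-q->s10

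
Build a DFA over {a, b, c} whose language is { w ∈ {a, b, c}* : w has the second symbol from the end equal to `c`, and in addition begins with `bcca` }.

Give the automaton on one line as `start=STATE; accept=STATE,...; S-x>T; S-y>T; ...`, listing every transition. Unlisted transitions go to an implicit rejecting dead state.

Run two small machines in parallel and take their product. The first has 13 states tracking the last 2 symbols read; the second has 6 states tracking whether the input so far still matches the prefix `bcca`. A product state is a pair (one from each), accepting exactly when both do. After merging equivalent states the machine shrinks.
A 9-state machine:
        a   b   c  
>  s0   s1  s2  s1 
   s1   s1  s1  s1 
   s2   s1  s1  s3 
   s3   s1  s1  s4 
   s4   s5  s1  s1 
 * s5   s6  s6  s7 
   s6   s6  s6  s7 
   s7   s5  s5  s8 
 * s8   s5  s5  s8 
(> = start, * = accepting)

start=s0; accept=s5,s8; s0-a>s1; s0-b>s2; s0-c>s1; s1-a>s1; s1-b>s1; s1-c>s1; s2-a>s1; s2-b>s1; s2-c>s3; s3-a>s1; s3-b>s1; s3-c>s4; s4-a>s5; s4-b>s1; s4-c>s1; s5-a>s6; s5-b>s6; s5-c>s7; s6-a>s6; s6-b>s6; s6-c>s7; s7-a>s5; s7-b>s5; s7-c>s8; s8-a>s5; s8-b>s5; s8-c>s8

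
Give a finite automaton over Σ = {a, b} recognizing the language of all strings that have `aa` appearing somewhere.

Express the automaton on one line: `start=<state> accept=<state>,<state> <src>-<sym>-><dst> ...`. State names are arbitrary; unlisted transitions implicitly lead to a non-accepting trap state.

start=q0 accept=q2 q0-a->q1 q0-b->q0 q1-a->q2 q1-b->q0 q2-a->q2 q2-b->q2

States q0..q1 record the length of the longest prefix of `aa` that matches the current input suffix. Reaching q2 means `aa` has been seen, and we stay there forever. Accept from q2.
3 states suffice.
        a   b  
>  q0   q1  q0 
   q1   q2  q0 
 * q2   q2  q2 
(> = start, * = accepting)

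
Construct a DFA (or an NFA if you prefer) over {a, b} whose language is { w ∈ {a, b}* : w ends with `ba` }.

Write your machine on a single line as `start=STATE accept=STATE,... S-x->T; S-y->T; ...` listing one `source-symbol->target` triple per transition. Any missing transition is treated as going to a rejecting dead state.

Remember how much of `ba` the current input suffix matches. State q0 means no match yet; q1 means the last symbol is `b`; q2 means the last 2 symbols are `ba`. Only q2 accepts. On a mismatch, fall back to the longest proper suffix that is still a prefix of `ba`.
3 states suffice.
        a   b  
>  q0   q0  q1 
   q1   q2  q1 
 * q2   q0  q1 
(> = start, * = accepting)

start=q0; accept=q2; q0-a->q0; q0-b->q1; q1-a->q2; q1-b->q1; q2-a->q0; q2-b->q1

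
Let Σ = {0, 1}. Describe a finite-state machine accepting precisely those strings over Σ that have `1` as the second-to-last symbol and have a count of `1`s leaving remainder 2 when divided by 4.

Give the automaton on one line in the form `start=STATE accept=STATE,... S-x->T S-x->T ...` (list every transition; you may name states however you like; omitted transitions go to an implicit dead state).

start=s0 accept=s6,s9 s0-0->s1 s0-1->s2 s1-0->s3 s1-1->s4 s2-0->s5 s2-1->s6 s3-0->s3 s3-1->s4 s4-0->s5 s4-1->s6 s5-0->s7 s5-1->s8 s6-0->s9 s6-1->s10 s7-0->s7 s7-1->s8 s8-0->s9 s8-1->s10 s9-0->s11 s9-1->s12 s10-0->s13 s10-1->s14 s11-0->s11 s11-1->s12 s12-0->s13 s12-1->s14 s13-0->s15 s13-1->s16 s14-0->s17 s14-1->s18 s15-0->s15 s15-1->s16 s16-0->s17 s16-1->s18 s17-0->s3 s17-1->s4 s18-0->s5 s18-1->s6

Handle the two conditions separately and then intersect. One (7 states) tracks the last 2 symbols read; the other (4 states) tracks the count of `1`s modulo 4. Each combined state is a pair, one component from each; accept when both components accept.
19 states suffice.
          0    1  
>  s0     s1   s2 
   s1     s3   s4 
   s2     s5   s6 
   s3     s3   s4 
   s4     s5   s6 
   s5     s7   s8 
 * s6     s9  s10 
   s7     s7   s8 
   s8     s9  s10 
 * s9    s11  s12 
   s10   s13  s14 
   s11   s11  s12 
   s12   s13  s14 
   s13   s15  s16 
   s14   s17  s18 
   s15   s15  s16 
   s16   s17  s18 
   s17    s3   s4 
   s18    s5   s6 
(> = start, * = accepting)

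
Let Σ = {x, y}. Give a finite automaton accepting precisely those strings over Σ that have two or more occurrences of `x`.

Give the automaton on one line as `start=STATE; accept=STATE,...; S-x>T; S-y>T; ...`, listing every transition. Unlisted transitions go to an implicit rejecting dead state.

start=A; accept=C,D; A-x>B; A-y>A; B-x>C; B-y>B; C-x>D; C-y>C; D-x>D; D-y>D

Only the number of `x`s matters, and only up to 3. Make a chain A → B → C → D advanced by each `x` (with D absorbing); every other symbol self-loops. The accepting set is {C, D}.
4 states suffice.
       x  y 
>  A   B  A 
   B   C  B 
 * C   D  C 
 * D   D  D 
(> = start, * = accepting)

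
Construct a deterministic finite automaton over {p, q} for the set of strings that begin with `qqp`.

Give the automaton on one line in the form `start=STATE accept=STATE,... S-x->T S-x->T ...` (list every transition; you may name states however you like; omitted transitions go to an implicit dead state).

start=S0 accept=S3 S0-p->S4 S0-q->S1 S1-p->S4 S1-q->S2 S2-p->S3 S2-q->S4 S3-p->S3 S3-q->S3 S4-p->S4 S4-q->S4

Check the first 3 symbols one by one: S0 through S2 record how many have matched `qqp` so far; any wrong symbol goes to the dead state S4. After all 3 match we enter the accepting sink S3.
With 5 states:
        p   q  
>  S0   S4  S1 
   S1   S4  S2 
   S2   S3  S4 
 * S3   S3  S3 
   S4   S4  S4 
(> = start, * = accepting)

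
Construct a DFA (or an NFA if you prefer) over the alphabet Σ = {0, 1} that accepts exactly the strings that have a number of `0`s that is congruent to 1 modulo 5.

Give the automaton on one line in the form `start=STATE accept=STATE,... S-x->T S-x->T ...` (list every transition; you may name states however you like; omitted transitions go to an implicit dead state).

The only thing that matters is how many `0`s have appeared, reduced mod 5. Use one state per residue: s0 for 0, …, s4 for 4. Reading `0` moves to the next residue; anything else stays put. s1 is accepting.
5 states suffice.
        0   1  
>  s0   s1  s0 
 * s1   s2  s1 
   s2   s3  s2 
   s3   s4  s3 
   s4   s0  s4 
(> = start, * = accepting)

start=s0 accept=s1 s0-0->s1 s0-1->s0 s1-0->s2 s1-1->s1 s2-0->s3 s2-1->s2 s3-0->s4 s3-1->s3 s4-0->s0 s4-1->s4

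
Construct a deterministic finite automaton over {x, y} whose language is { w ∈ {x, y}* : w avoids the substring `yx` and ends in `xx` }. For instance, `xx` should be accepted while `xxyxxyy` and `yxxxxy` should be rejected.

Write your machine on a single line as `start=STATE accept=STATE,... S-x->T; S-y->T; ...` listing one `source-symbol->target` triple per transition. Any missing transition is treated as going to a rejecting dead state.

Handle the two conditions separately and then intersect. The first has 3 states tracking partial matches of the forbidden pattern `yx`; the second has 3 states tracking how much of the suffix `xx` has currently been matched. A product state is a pair (one from each), accepting exactly when both do. After merging equivalent states the machine shrinks.
        x   y  
>  s0   s1  s2 
   s1   s3  s2 
   s2   s2  s2 
 * s3   s3  s2 
(> = start, * = accepting)

start=s0; accept=s3; s0-x->s1; s0-y->s2; s1-x->s3; s1-y->s2; s2-x->s2; s2-y->s2; s3-x->s3; s3-y->s2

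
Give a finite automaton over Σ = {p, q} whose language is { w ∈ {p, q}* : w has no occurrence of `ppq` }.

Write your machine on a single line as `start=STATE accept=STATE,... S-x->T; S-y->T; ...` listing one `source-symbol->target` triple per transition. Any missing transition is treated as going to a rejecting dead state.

start=s0; accept=s0,s1,s2; s0-p->s1; s0-q->s0; s1-p->s2; s1-q->s0; s2-p->s2; s2-q->s3; s3-p->s3; s3-q->s3

This is the complement of 'contains `ppq`'. Use the same substring-matching states — s0 through s3 holding how much of `ppq` has just been matched — but flip the accepting set: everything except the trap s3 accepts.
        p   q  
>* s0   s1  s0 
 * s1   s2  s0 
 * s2   s2  s3 
   s3   s3  s3 
(> = start, * = accepting)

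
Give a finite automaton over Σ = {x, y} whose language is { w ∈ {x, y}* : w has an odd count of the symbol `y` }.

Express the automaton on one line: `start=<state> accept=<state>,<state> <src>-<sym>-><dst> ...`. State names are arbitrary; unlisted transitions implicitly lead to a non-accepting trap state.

The only thing that matters is how many `y`s have appeared, reduced mod 2. Use one state per residue: q0 for 0, …, q1 for 1. Reading `y` moves to the next residue; anything else stays put. q1 is accepting.
2 states suffice.
        x   y  
>  q0   q0  q1 
 * q1   q1  q0 
(> = start, * = accepting)

start=q0 accept=q1 q0-x->q0 q0-y->q1 q1-x->q1 q1-y->q0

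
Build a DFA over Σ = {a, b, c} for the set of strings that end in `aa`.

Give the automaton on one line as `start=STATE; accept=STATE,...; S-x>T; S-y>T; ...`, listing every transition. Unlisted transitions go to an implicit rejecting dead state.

start=q0; accept=q2; q0-a>q1; q0-b>q0; q0-c>q0; q1-a>q2; q1-b>q0; q1-c>q0; q2-a>q2; q2-b>q0; q2-c>q0

Remember how much of `aa` the current input suffix matches. State q0 means no match yet; q1 means the last symbol is `a`; q2 means the last 2 symbols are `aa`. Only q2 accepts. On a mismatch, fall back to the longest proper suffix that is still a prefix of `aa`.
3 states suffice.
        a   b   c  
>  q0   q1  q0  q0 
   q1   q2  q0  q0 
 * q2   q2  q0  q0 
(> = start, * = accepting)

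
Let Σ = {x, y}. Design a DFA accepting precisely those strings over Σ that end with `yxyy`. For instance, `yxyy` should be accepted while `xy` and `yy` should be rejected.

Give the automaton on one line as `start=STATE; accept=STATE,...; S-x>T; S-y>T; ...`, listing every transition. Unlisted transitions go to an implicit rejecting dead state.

start=S0; accept=S4; S0-x>S0; S0-y>S1; S1-x>S2; S1-y>S1; S2-x>S0; S2-y>S3; S3-x>S2; S3-y>S4; S4-x>S2; S4-y>S1

Remember how much of `yxyy` the current input suffix matches. State S0 means no match yet; S1 means the last symbol is `y`; S2 means the last 2 symbols are `yx`; S3 means the last 3 symbols are `yxy`; S4 means the last 4 symbols are `yxyy`. Only S4 accepts. On a mismatch, fall back to the longest proper suffix that is still a prefix of `yxyy`.
With 5 states:
        x   y  
>  S0   S0  S1 
   S1   S2  S1 
   S2   S0  S3 
   S3   S2  S4 
 * S4   S2  S1 
(> = start, * = accepting)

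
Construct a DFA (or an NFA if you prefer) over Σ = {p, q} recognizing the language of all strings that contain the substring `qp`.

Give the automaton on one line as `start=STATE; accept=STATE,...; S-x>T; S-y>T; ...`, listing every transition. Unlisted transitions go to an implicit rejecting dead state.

Track how much of `qp` has been matched so far: state S0 is no progress, S2 is the absorbing accept state reached once `qp` has occurred. Intermediate states record partial matches; on a mismatch, fall back to the longest reusable overlap.
        p   q  
>  S0   S0  S1 
   S1   S2  S1 
 * S2   S2  S2 
(> = start, * = accepting)

start=S0; accept=S2; S0-p>S0; S0-q>S1; S1-p>S2; S1-q>S1; S2-p>S2; S2-q>S2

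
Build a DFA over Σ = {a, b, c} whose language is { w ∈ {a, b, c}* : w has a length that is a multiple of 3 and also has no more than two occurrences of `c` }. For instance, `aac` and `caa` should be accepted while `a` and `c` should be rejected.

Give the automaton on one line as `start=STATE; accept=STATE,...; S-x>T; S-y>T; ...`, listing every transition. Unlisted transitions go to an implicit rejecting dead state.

start=q0; accept=q0,q6,q7; q0-a>q1; q0-b>q1; q0-c>q2; q1-a>q3; q1-b>q3; q1-c>q4; q2-a>q4; q2-b>q4; q2-c>q5; q3-a>q0; q3-b>q0; q3-c>q6; q4-a>q6; q4-b>q6; q4-c>q7; q5-a>q7; q5-b>q7; q5-c>q8; q6-a>q2; q6-b>q2; q6-c>q9; q7-a>q9; q7-b>q9; q7-c>q8; q8-a>q8; q8-b>q8; q8-c>q8; q9-a>q5; q9-b>q5; q9-c>q8

Build one automaton per condition and run them in lockstep. The first has 3 states tracking the input length modulo 3; the second has 4 states tracking the count of `c`s, saturating at 3. A product state is a pair (one from each), accepting exactly when both do. After merging equivalent states the machine shrinks.
        a   b   c  
>* q0   q1  q1  q2 
   q1   q3  q3  q4 
   q2   q4  q4  q5 
   q3   q0  q0  q6 
   q4   q6  q6  q7 
   q5   q7  q7  q8 
 * q6   q2  q2  q9 
 * q7   q9  q9  q8 
   q8   q8  q8  q8 
   q9   q5  q5  q8 
(> = start, * = accepting)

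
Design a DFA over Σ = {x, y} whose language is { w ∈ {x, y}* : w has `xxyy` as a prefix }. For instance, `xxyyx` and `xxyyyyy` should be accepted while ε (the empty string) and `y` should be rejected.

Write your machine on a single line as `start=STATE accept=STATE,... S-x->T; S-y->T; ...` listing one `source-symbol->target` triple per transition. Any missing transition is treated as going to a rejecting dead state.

Walk along `xxyy` while the input agrees: from q0 take `x` to q1, and so on. Any deviation drops to the rejecting sink q5. Once q4 is reached the prefix is confirmed and every continuation is accepted.
With 6 states:
        x   y  
>  q0   q1  q5 
   q1   q2  q5 
   q2   q5  q3 
   q3   q5  q4 
 * q4   q4  q4 
   q5   q5  q5 
(> = start, * = accepting)

start=q0; accept=q4; q0-x->q1; q0-y->q5; q1-x->q2; q1-y->q5; q2-x->q5; q2-y->q3; q3-x->q5; q3-y->q4; q4-x->q4; q4-y->q4; q5-x->q5; q5-y->q5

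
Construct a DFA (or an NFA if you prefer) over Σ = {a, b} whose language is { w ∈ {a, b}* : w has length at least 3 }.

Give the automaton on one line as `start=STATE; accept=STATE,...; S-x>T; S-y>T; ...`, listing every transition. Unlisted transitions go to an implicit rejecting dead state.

start=q0; accept=q3,q4; q0-a>q1; q0-b>q1; q1-a>q2; q1-b>q2; q2-a>q3; q2-b>q3; q3-a>q4; q3-b>q4; q4-a>q4; q4-b>q4

Count input length up to 4: every symbol moves from q0 toward q4, which means 'more than 3' and absorbs. Accept from {q3, q4}.
With 5 states:
        a   b  
>  q0   q1  q1 
   q1   q2  q2 
   q2   q3  q3 
 * q3   q4  q4 
 * q4   q4  q4 
(> = start, * = accepting)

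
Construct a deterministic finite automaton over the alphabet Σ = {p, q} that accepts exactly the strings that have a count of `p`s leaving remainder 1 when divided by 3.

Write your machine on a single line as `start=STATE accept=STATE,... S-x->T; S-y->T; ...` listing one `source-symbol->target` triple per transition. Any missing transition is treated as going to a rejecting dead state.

Keep the running count of `p`s modulo 3: each `p` advances along the cycle A → B → C → A while other symbols loop. Accept at B.
       p  q 
>  A   B  A 
 * B   C  B 
   C   A  C 
(> = start, * = accepting)

start=A; accept=B; A-p->B; A-q->A; B-p->C; B-q->B; C-p->A; C-q->C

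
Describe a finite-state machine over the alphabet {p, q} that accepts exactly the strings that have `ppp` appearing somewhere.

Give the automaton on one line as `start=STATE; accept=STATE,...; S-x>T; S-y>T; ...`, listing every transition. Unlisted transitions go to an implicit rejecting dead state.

States s0..s2 record the length of the longest prefix of `ppp` that matches the current input suffix. Reaching s3 means `ppp` has been seen, and we stay there forever. Accept from s3.
With 4 states:
        p   q  
>  s0   s1  s0 
   s1   s2  s0 
   s2   s3  s0 
 * s3   s3  s3 
(> = start, * = accepting)

start=s0; accept=s3; s0-p>s1; s0-q>s0; s1-p>s2; s1-q>s0; s2-p>s3; s2-q>s0; s3-p>s3; s3-q>s3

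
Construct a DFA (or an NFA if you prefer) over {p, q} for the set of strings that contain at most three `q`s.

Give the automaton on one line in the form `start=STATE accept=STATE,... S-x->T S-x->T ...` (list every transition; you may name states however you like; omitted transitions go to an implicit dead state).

start=s0 accept=s0,s1,s2,s3 s0-p->s0 s0-q->s1 s1-p->s1 s1-q->s2 s2-p->s2 s2-q->s3 s3-p->s3 s3-q->s4 s4-p->s4 s4-q->s4

Only the number of `q`s matters, and only up to 4. Make a chain s0 → s1 → s2 → s3 → s4 advanced by each `q` (with s4 absorbing); every other symbol self-loops. The accepting set is {s0, s1, s2, s3}.
A 5-state machine:
        p   q  
>* s0   s0  s1 
 * s1   s1  s2 
 * s2   s2  s3 
 * s3   s3  s4 
   s4   s4  s4 
(> = start, * = accepting)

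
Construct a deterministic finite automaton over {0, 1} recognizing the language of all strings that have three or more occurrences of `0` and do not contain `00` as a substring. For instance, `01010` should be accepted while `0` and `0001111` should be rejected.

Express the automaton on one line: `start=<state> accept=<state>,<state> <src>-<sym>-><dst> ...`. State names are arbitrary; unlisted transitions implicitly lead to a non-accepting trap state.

start=q0 accept=q8,q9,q10,q11 q0-0->q1 q0-1->q0 q1-0->q2 q1-1->q3 q2-0->q4 q2-1->q2 q3-0->q5 q3-1->q3 q4-0->q6 q4-1->q4 q5-0->q4 q5-1->q7 q6-0->q6 q6-1->q6 q7-0->q8 q7-1->q7 q8-0->q6 q8-1->q9 q9-0->q10 q9-1->q9 q10-0->q6 q10-1->q11 q11-0->q10 q11-1->q11

Build one automaton per condition and run them in lockstep. The first has 5 states tracking the count of `0`s, saturating at 4; the second has 3 states tracking partial matches of the forbidden pattern `00`. A product state is a pair (one from each), accepting exactly when both do.
A 12-state machine:
          0    1  
>  q0     q1   q0 
   q1     q2   q3 
   q2     q4   q2 
   q3     q5   q3 
   q4     q6   q4 
   q5     q4   q7 
   q6     q6   q6 
   q7     q8   q7 
 * q8     q6   q9 
 * q9    q10   q9 
 * q10    q6  q11 
 * q11   q10  q11 
(> = start, * = accepting)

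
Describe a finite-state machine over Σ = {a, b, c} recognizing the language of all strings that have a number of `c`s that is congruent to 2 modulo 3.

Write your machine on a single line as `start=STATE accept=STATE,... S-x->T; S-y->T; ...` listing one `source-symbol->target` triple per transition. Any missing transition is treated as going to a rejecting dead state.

Keep the running count of `c`s modulo 3: each `c` advances along the cycle q0 → q1 → q2 → q0 while other symbols loop. Accept at q2.
A 3-state machine:
        a   b   c  
>  q0   q0  q0  q1 
   q1   q1  q1  q2 
 * q2   q2  q2  q0 
(> = start, * = accepting)

start=q0; accept=q2; q0-a->q0; q0-b->q0; q0-c->q1; q1-a->q1; q1-b->q1; q1-c->q2; q2-a->q2; q2-b->q2; q2-c->q0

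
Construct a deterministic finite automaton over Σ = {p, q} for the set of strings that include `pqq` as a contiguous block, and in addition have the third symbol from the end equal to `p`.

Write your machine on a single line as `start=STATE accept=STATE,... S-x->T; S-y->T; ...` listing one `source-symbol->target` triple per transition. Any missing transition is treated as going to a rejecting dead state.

start=A; accept=D,I,J,K; A-p->B; A-q->A; B-p->B; B-q->C; C-p->B; C-q->D; D-p->E; D-q->F; E-p->G; E-q->H; F-p->E; F-q->F; G-p->I; G-q->J; H-p->K; H-q->D; I-p->I; I-q->J; J-p->K; J-q->D; K-p->G; K-q->H

Build one automaton per condition and run them in lockstep. One (4 states) tracks whether and how much of `pqq` has been seen; the other (15 states) tracks the last 3 symbols read. Each combined state is a pair, one component from each; accept when both components accept. Equivalent product states are then merged.
       p  q 
>  A   B  A 
   B   B  C 
   C   B  D 
 * D   E  F 
   E   G  H 
   F   E  F 
   G   I  J 
   H   K  D 
 * I   I  J 
 * J   K  D 
 * K   G  H 
(> = start, * = accepting)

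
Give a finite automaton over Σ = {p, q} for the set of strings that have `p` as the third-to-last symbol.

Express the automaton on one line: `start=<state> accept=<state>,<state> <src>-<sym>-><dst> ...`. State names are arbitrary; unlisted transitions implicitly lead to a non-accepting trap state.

start=A accept=H,I,J,K A-p->B A-q->C B-p->D B-q->E C-p->F C-q->G D-p->H D-q->I E-p->J E-q->K F-p->L F-q->M G-p->N G-q->O H-p->H H-q->I I-p->J I-q->K J-p->L J-q->M K-p->N K-q->O L-p->H L-q->I M-p->J M-q->K N-p->L N-q->M O-p->N O-q->O

A DFA must remember the last 3 symbols (since which symbol is third-to-last isn't known until the input ends). Use one state per possible window of the last ≤3 symbols; accept from those whose window starts with `p`.
       p  q 
>  A   B  C 
   B   D  E 
   C   F  G 
   D   H  I 
   E   J  K 
   F   L  M 
   G   N  O 
 * H   H  I 
 * I   J  K 
 * J   L  M 
 * K   N  O 
   L   H  I 
   M   J  K 
   N   L  M 
   O   N  O 
(> = start, * = accepting)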